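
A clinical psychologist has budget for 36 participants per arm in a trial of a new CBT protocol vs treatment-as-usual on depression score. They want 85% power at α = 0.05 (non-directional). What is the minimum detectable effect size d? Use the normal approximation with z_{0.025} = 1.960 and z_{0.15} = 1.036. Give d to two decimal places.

For two independent groups of n = 36 each: d_min = (z_{α/2} + z_β)·√(2/n).
z-sum = 1.960 + 1.036 = 2.996.
d_min = 2.996 × √(2/36) = 2.996 × 0.2357 = 0.706.

d_min ≈ 0.71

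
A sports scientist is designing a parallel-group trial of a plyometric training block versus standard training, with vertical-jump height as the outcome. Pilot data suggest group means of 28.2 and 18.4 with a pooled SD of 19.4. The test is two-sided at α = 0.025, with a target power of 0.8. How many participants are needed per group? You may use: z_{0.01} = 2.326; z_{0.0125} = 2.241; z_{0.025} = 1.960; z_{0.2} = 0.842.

Cohen's d = |M₁ − M₂| / SD_pooled = |28.2 − 18.4| / 19.4 = 9.8 / 19.4 = 0.505.
For two independent groups with equal n: n = 2·((z_{α/2} + z_β) / d)².
z_{α/2} + z_β = 2.241 + 0.842 = 3.083.
n = 2 × (3.083 / 0.505)² = 2 × 6.105² = 2 × 37.27 = 74.5.
Round up to the next whole participant.

n = 75 per group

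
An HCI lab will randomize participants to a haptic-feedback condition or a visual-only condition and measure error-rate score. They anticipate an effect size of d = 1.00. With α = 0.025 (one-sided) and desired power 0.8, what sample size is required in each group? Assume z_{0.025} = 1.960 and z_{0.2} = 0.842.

n = 16 per group

For two independent groups with equal n: n = 2·((z_{α} + z_β) / d)².
z_{α} + z_β = 1.960 + 0.842 = 2.802.
n = 2 × (2.802 / 1.00)² = 2 × 2.802² = 2 × 7.85 = 15.7.
Round up to the next whole participant.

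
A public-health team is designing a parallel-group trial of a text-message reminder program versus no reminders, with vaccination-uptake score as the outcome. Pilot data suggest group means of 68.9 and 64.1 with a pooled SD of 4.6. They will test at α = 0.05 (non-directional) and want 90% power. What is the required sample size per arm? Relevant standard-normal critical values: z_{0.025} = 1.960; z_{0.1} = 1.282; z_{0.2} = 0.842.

n = 20 per group

Cohen's d = |M₁ − M₂| / SD_pooled = |68.9 − 64.1| / 4.6 = 4.8 / 4.6 = 1.043.
For two independent groups with equal n: n = 2·((z_{α/2} + z_β) / d)².
z_{α/2} + z_β = 1.960 + 1.282 = 3.242.
n = 2 × (3.242 / 1.043)² = 2 × 3.108² = 2 × 9.66 = 19.3.
Round up to the next whole participant.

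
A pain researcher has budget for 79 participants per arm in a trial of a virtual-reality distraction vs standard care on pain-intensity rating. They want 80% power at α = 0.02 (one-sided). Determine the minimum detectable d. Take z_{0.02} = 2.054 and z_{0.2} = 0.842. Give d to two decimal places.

d_min ≈ 0.46

For two independent groups of n = 79 each: d_min = (z_{α} + z_β)·√(2/n).
z-sum = 2.054 + 0.842 = 2.896.
d_min = 2.896 × √(2/79) = 2.896 × 0.1591 = 0.461.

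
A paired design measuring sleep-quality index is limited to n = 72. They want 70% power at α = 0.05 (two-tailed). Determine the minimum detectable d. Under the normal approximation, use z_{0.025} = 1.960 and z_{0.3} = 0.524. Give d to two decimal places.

For a single sample (or paired design) of n = 72: d_min = (z_{α/2} + z_β)/√n.
z-sum = 1.960 + 0.524 = 2.484.
d_min = 2.484 / √72 = 2.484 / 8.485 = 0.293.

d_min ≈ 0.29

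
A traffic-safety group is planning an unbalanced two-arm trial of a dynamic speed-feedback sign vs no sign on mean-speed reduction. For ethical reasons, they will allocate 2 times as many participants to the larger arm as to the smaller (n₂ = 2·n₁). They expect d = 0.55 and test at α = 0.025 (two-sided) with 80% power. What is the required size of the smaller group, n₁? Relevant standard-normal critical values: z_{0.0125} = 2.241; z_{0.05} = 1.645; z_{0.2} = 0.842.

With allocation ratio k = n₂/n₁ = 2, Var(x̄₁−x̄₂) = σ²(1/n₁ + 1/(k·n₁)) = σ²·(k+1)/(k·n₁).
So n₁ = (1 + 1/k)·((z_{α/2} + z_β)/d)² = 1.500 × (3.083/0.55)².
n₁ = 1.500 × 31.42 = 47.1.
Round up: n₁ = 48, giving n₂ = 2 × 48 = 96.

n₁ = 48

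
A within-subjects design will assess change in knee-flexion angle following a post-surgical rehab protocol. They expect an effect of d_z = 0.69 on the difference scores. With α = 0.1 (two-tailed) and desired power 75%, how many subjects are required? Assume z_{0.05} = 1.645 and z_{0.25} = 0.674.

n = 12 pairs

For a paired (one-sample on differences) test: n = ((z_{α/2} + z_β) / d)².
z_{α/2} + z_β = 1.645 + 0.674 = 2.319.
n = (2.319 / 0.69)² = 3.361² = 11.30.
Round up.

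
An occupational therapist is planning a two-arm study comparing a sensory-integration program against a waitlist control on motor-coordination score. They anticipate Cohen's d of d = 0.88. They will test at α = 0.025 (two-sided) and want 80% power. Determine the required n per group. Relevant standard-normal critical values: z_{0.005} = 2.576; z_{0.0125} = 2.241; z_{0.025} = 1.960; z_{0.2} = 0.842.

n = 25 per group

For two independent groups with equal n: n = 2·((z_{α/2} + z_β) / d)².
z_{α/2} + z_β = 2.241 + 0.842 = 3.083.
n = 2 × (3.083 / 0.88)² = 2 × 3.503² = 2 × 12.27 = 24.5.
Round up to the next whole participant.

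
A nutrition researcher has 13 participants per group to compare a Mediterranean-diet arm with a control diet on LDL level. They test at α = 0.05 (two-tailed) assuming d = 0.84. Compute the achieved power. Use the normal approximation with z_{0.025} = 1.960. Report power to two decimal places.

For two equal groups, power = Φ(d·√(n/2) − z_{α/2}).
d·√(n/2) = 0.84 × √(13/2) = 0.84 × 2.550 = 2.142.
z_β = 2.142 − 1.960 = 0.182.
Power = Φ(0.182) = 0.572.

power ≈ 0.57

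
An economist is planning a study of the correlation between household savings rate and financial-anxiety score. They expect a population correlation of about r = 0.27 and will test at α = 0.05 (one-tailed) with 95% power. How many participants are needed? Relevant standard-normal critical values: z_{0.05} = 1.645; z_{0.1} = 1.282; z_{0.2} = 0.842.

Fisher's z: C = ½·ln((1+r)/(1−r)) = ½·ln(1.7397) = 0.2769.
n = ((z_{α} + z_β)/C)² + 3.
(1.645 + 1.645) / 0.2769 = 3.290 / 0.2769 = 11.882.
n = 11.882² + 3 = 141.17 + 3 = 144.2.
Round up.

n = 145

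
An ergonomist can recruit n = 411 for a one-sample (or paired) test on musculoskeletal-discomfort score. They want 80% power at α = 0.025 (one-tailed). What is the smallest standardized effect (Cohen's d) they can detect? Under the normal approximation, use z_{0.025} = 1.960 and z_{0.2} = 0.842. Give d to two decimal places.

d_min ≈ 0.14

For a single sample (or paired design) of n = 411: d_min = (z_{α} + z_β)/√n.
z-sum = 1.960 + 0.842 = 2.802.
d_min = 2.802 / √411 = 2.802 / 20.273 = 0.138.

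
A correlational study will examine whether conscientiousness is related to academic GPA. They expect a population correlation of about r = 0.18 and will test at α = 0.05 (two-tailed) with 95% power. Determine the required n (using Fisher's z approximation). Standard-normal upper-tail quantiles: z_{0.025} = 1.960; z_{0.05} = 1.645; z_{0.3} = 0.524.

Fisher's z: C = ½·ln((1+r)/(1−r)) = ½·ln(1.4390) = 0.1820.
n = ((z_{α/2} + z_β)/C)² + 3.
(1.960 + 1.645) / 0.1820 = 3.605 / 0.1820 = 19.808.
n = 19.808² + 3 = 392.34 + 3 = 395.3.
Round up.

n = 396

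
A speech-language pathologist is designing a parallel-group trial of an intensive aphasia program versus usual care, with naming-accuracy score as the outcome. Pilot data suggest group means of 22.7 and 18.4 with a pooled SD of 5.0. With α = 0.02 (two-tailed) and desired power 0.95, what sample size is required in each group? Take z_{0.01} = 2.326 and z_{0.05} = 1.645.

n = 43 per group

Cohen's d = |M₁ − M₂| / SD_pooled = |22.7 − 18.4| / 5.0 = 4.3 / 5.0 = 0.860.
For two independent groups with equal n: n = 2·((z_{α/2} + z_β) / d)².
z_{α/2} + z_β = 2.326 + 1.645 = 3.971.
n = 2 × (3.971 / 0.860)² = 2 × 4.617² = 2 × 21.32 = 42.6.
Round up to the next whole participant.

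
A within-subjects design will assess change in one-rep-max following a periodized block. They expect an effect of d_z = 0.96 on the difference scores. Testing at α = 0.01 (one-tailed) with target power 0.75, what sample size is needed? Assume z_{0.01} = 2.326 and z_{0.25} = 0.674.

For a paired (one-sample on differences) test: n = ((z_{α} + z_β) / d)².
z_{α} + z_β = 2.326 + 0.674 = 3.000.
n = (3.000 / 0.96)² = 3.125² = 9.77.
Round up.

n = 10 pairs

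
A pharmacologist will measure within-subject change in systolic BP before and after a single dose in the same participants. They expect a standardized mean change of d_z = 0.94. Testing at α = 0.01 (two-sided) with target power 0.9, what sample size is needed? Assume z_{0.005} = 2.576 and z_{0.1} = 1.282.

For a paired (one-sample on differences) test: n = ((z_{α/2} + z_β) / d)².
z_{α/2} + z_β = 2.576 + 1.282 = 3.858.
n = (3.858 / 0.94)² = 4.104² = 16.84.
Round up.

n = 17 pairs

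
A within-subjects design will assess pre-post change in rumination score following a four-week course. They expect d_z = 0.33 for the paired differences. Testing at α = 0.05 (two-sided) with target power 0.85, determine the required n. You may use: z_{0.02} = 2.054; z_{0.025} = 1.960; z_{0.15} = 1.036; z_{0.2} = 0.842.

n = 83 pairs

For a paired (one-sample on differences) test: n = ((z_{α/2} + z_β) / d)².
z_{α/2} + z_β = 1.960 + 1.036 = 2.996.
n = (2.996 / 0.33)² = 9.079² = 82.42.
Round up.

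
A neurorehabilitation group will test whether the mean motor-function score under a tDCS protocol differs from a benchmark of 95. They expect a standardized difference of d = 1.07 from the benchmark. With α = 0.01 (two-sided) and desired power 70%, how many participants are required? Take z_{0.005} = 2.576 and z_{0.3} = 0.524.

For a one-sample test: n = ((z_{α/2} + z_β) / d)².
z_{α/2} + z_β = 2.576 + 0.524 = 3.100.
n = (3.100 / 1.07)² = 2.897² = 8.39.
Round up.

n = 9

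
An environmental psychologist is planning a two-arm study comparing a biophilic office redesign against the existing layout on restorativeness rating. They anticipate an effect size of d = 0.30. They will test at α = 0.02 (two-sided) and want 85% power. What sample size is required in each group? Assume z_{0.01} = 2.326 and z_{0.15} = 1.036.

n = 252 per group

For two independent groups with equal n: n = 2·((z_{α/2} + z_β) / d)².
z_{α/2} + z_β = 2.326 + 1.036 = 3.362.
n = 2 × (3.362 / 0.30)² = 2 × 11.207² = 2 × 125.59 = 251.2.
Round up to the next whole participant.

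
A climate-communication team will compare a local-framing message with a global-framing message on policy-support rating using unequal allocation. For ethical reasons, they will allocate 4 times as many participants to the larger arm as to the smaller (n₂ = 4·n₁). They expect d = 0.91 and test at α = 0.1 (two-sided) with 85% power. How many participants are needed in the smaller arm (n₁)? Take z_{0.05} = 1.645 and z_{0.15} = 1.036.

With allocation ratio k = n₂/n₁ = 4, Var(x̄₁−x̄₂) = σ²(1/n₁ + 1/(k·n₁)) = σ²·(k+1)/(k·n₁).
So n₁ = (1 + 1/k)·((z_{α/2} + z_β)/d)² = 1.250 × (2.681/0.91)².
n₁ = 1.250 × 8.68 = 10.8.
Round up: n₁ = 11, giving n₂ = 4 × 11 = 44.

n₁ = 11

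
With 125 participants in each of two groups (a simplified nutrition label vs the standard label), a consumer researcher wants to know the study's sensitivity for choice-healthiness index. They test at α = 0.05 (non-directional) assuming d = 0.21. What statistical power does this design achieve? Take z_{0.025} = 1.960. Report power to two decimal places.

power ≈ 0.38

For two equal groups, power = Φ(d·√(n/2) − z_{α/2}).
d·√(n/2) = 0.21 × √(125/2) = 0.21 × 7.906 = 1.660.
z_β = 1.660 − 1.960 = -0.300.
Power = Φ(-0.300) = 0.382.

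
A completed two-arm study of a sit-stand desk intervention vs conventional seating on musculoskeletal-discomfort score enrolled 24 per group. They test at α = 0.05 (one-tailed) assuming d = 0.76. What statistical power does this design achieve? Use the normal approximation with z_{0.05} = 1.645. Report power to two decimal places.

power ≈ 0.84

For two equal groups, power = Φ(d·√(n/2) − z_{α}).
d·√(n/2) = 0.76 × √(24/2) = 0.76 × 3.464 = 2.633.
z_β = 2.633 − 1.645 = 0.988.
Power = Φ(0.988) = 0.838.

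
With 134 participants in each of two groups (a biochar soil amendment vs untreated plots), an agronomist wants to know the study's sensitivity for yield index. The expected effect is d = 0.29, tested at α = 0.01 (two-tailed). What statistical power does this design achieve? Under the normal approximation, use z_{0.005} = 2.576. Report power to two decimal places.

power ≈ 0.42

For two equal groups, power = Φ(d·√(n/2) − z_{α/2}).
d·√(n/2) = 0.29 × √(134/2) = 0.29 × 8.185 = 2.374.
z_β = 2.374 − 2.576 = -0.202.
Power = Φ(-0.202) = 0.420.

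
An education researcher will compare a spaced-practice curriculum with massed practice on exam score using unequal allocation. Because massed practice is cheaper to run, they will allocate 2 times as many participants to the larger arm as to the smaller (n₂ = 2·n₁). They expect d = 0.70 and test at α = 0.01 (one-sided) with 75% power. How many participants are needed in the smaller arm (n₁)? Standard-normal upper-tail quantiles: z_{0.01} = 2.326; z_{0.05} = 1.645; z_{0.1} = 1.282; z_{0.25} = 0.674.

With allocation ratio k = n₂/n₁ = 2, Var(x̄₁−x̄₂) = σ²(1/n₁ + 1/(k·n₁)) = σ²·(k+1)/(k·n₁).
So n₁ = (1 + 1/k)·((z_{α} + z_β)/d)² = 1.500 × (3.000/0.70)².
n₁ = 1.500 × 18.37 = 27.6.
Round up: n₁ = 28, giving n₂ = 2 × 28 = 56.

n₁ = 28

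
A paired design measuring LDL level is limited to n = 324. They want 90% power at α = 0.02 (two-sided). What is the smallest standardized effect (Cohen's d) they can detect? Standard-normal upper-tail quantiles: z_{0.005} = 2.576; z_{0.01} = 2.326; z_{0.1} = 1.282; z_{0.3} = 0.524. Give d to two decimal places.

For a single sample (or paired design) of n = 324: d_min = (z_{α/2} + z_β)/√n.
z-sum = 2.326 + 1.282 = 3.608.
d_min = 3.608 / √324 = 3.608 / 18.000 = 0.200.

d_min ≈ 0.20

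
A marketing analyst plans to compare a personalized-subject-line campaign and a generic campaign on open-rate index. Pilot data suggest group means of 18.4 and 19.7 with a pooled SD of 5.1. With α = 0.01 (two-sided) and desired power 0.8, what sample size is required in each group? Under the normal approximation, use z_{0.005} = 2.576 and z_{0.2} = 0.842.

Cohen's d = |M₁ − M₂| / SD_pooled = |18.4 − 19.7| / 5.1 = 1.3 / 5.1 = 0.255.
For two independent groups with equal n: n = 2·((z_{α/2} + z_β) / d)².
z_{α/2} + z_β = 2.576 + 0.842 = 3.418.
n = 2 × (3.418 / 0.255)² = 2 × 13.404² = 2 × 179.67 = 359.3.
Round up to the next whole participant.

n = 360 per group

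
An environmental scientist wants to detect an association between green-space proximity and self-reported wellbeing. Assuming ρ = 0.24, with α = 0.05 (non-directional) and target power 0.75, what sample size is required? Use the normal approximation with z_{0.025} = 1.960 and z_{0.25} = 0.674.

n = 119

Fisher's z: C = ½·ln((1+r)/(1−r)) = ½·ln(1.6316) = 0.2448.
n = ((z_{α/2} + z_β)/C)² + 3.
(1.960 + 0.674) / 0.2448 = 2.634 / 0.2448 = 10.760.
n = 10.760² + 3 = 115.77 + 3 = 118.8.
Round up.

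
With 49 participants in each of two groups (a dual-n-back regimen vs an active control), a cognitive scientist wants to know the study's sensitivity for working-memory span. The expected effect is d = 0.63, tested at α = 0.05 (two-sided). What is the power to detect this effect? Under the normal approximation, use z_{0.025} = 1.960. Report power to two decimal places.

For two equal groups, power = Φ(d·√(n/2) − z_{α/2}).
d·√(n/2) = 0.63 × √(49/2) = 0.63 × 4.950 = 3.118.
z_β = 3.118 − 1.960 = 1.158.
Power = Φ(1.158) = 0.877.

power ≈ 0.88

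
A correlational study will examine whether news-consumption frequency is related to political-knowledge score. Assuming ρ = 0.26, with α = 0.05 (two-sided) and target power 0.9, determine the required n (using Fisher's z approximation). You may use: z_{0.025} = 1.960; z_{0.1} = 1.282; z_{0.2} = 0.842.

n = 152

Fisher's z: C = ½·ln((1+r)/(1−r)) = ½·ln(1.7027) = 0.2661.
n = ((z_{α/2} + z_β)/C)² + 3.
(1.960 + 1.282) / 0.2661 = 3.242 / 0.2661 = 12.183.
n = 12.183² + 3 = 148.43 + 3 = 151.4.
Round up.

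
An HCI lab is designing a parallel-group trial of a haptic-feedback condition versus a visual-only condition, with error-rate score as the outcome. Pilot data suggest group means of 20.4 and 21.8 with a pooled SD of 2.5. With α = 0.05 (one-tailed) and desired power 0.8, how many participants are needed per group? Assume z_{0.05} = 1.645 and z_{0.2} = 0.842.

Cohen's d = |M₁ − M₂| / SD_pooled = |20.4 − 21.8| / 2.5 = 1.4 / 2.5 = 0.560.
For two independent groups with equal n: n = 2·((z_{α} + z_β) / d)².
z_{α} + z_β = 1.645 + 0.842 = 2.487.
n = 2 × (2.487 / 0.560)² = 2 × 4.441² = 2 × 19.72 = 39.4.
Round up to the next whole participant.

n = 40 per group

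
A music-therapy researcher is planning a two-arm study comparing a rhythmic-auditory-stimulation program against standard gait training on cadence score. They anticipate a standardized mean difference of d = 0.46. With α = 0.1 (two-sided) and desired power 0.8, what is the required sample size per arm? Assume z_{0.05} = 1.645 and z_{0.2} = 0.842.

n = 59 per group

For two independent groups with equal n: n = 2·((z_{α/2} + z_β) / d)².
z_{α/2} + z_β = 1.645 + 0.842 = 2.487.
n = 2 × (2.487 / 0.46)² = 2 × 5.407² = 2 × 29.23 = 58.5.
Round up to the next whole participant.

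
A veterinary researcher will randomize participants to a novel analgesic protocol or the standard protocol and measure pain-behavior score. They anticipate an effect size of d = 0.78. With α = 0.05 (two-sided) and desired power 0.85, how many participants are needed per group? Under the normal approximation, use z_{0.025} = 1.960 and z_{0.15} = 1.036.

n = 30 per group

For two independent groups with equal n: n = 2·((z_{α/2} + z_β) / d)².
z_{α/2} + z_β = 1.960 + 1.036 = 2.996.
n = 2 × (2.996 / 0.78)² = 2 × 3.841² = 2 × 14.75 = 29.5.
Round up to the next whole participant.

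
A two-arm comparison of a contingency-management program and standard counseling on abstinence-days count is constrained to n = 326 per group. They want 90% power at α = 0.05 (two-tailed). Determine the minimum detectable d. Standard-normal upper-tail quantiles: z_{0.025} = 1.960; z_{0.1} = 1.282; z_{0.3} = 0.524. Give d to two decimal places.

d_min ≈ 0.25

For two independent groups of n = 326 each: d_min = (z_{α/2} + z_β)·√(2/n).
z-sum = 1.960 + 1.282 = 3.242.
d_min = 3.242 × √(2/326) = 3.242 × 0.0783 = 0.254.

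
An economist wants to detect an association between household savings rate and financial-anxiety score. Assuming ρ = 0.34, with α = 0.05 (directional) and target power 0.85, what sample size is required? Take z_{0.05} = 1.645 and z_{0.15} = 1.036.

Fisher's z: C = ½·ln((1+r)/(1−r)) = ½·ln(2.0303) = 0.3541.
n = ((z_{α} + z_β)/C)² + 3.
(1.645 + 1.036) / 0.3541 = 2.681 / 0.3541 = 7.571.
n = 7.571² + 3 = 57.32 + 3 = 60.3.
Round up.

n = 61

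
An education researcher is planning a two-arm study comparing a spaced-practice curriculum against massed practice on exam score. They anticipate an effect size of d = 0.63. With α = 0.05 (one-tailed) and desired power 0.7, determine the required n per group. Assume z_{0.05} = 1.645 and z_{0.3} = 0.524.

n = 24 per group

For two independent groups with equal n: n = 2·((z_{α} + z_β) / d)².
z_{α} + z_β = 1.645 + 0.524 = 2.169.
n = 2 × (2.169 / 0.63)² = 2 × 3.443² = 2 × 11.85 = 23.7.
Round up to the next whole participant.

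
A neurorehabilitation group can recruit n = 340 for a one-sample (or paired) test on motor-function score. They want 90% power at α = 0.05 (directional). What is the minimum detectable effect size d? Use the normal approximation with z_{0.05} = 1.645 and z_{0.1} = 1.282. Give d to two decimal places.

d_min ≈ 0.16

For a single sample (or paired design) of n = 340: d_min = (z_{α} + z_β)/√n.
z-sum = 1.645 + 1.282 = 2.927.
d_min = 2.927 / √340 = 2.927 / 18.439 = 0.159.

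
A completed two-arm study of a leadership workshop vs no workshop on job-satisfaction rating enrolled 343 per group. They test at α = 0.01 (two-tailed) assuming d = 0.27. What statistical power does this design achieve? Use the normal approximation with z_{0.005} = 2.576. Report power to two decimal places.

For two equal groups, power = Φ(d·√(n/2) − z_{α/2}).
d·√(n/2) = 0.27 × √(343/2) = 0.27 × 13.096 = 3.536.
z_β = 3.536 − 2.576 = 0.960.
Power = Φ(0.960) = 0.831.

power ≈ 0.83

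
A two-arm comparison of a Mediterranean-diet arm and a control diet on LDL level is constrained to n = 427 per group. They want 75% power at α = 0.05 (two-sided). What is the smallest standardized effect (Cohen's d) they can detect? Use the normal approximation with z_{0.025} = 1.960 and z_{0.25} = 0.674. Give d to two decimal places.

d_min ≈ 0.18

For two independent groups of n = 427 each: d_min = (z_{α/2} + z_β)·√(2/n).
z-sum = 1.960 + 0.674 = 2.634.
d_min = 2.634 × √(2/427) = 2.634 × 0.0684 = 0.180.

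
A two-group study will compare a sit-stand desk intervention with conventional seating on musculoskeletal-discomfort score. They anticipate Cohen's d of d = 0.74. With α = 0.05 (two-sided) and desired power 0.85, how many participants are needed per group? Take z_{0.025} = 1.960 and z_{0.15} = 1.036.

n = 33 per group

For two independent groups with equal n: n = 2·((z_{α/2} + z_β) / d)².
z_{α/2} + z_β = 1.960 + 1.036 = 2.996.
n = 2 × (2.996 / 0.74)² = 2 × 4.049² = 2 × 16.39 = 32.8.
Round up to the next whole participant.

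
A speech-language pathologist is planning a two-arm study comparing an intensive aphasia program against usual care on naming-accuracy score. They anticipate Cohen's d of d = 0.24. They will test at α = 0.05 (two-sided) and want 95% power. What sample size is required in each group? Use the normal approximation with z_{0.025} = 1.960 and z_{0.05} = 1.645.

For two independent groups with equal n: n = 2·((z_{α/2} + z_β) / d)².
z_{α/2} + z_β = 1.960 + 1.645 = 3.605.
n = 2 × (3.605 / 0.24)² = 2 × 15.021² = 2 × 225.63 = 451.3.
Round up to the next whole participant.

n = 452 per group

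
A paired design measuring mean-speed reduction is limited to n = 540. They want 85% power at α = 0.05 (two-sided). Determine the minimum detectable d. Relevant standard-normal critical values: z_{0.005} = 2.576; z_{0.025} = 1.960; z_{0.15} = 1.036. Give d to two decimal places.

For a single sample (or paired design) of n = 540: d_min = (z_{α/2} + z_β)/√n.
z-sum = 1.960 + 1.036 = 2.996.
d_min = 2.996 / √540 = 2.996 / 23.238 = 0.129.

d_min ≈ 0.13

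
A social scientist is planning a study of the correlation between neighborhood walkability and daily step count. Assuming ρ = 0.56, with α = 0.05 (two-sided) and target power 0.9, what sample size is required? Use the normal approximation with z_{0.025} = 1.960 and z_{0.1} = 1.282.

n = 30

Fisher's z: C = ½·ln((1+r)/(1−r)) = ½·ln(3.5455) = 0.6328.
n = ((z_{α/2} + z_β)/C)² + 3.
(1.960 + 1.282) / 0.6328 = 3.242 / 0.6328 = 5.123.
n = 5.123² + 3 = 26.25 + 3 = 29.2.
Round up.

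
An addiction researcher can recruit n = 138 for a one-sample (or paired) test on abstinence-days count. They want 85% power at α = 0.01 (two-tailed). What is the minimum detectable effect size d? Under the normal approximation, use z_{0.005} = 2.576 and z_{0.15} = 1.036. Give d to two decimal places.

d_min ≈ 0.31

For a single sample (or paired design) of n = 138: d_min = (z_{α/2} + z_β)/√n.
z-sum = 2.576 + 1.036 = 3.612.
d_min = 3.612 / √138 = 3.612 / 11.747 = 0.307.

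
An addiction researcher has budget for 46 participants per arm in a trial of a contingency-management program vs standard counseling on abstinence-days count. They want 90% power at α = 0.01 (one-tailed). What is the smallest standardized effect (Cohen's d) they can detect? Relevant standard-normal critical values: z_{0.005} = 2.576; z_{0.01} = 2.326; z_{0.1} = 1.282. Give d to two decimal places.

For two independent groups of n = 46 each: d_min = (z_{α} + z_β)·√(2/n).
z-sum = 2.326 + 1.282 = 3.608.
d_min = 3.608 × √(2/46) = 3.608 × 0.2085 = 0.752.

d_min ≈ 0.75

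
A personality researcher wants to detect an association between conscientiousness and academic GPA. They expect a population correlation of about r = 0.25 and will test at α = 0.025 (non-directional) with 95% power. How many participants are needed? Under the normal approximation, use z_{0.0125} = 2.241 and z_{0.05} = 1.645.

n = 235

Fisher's z: C = ½·ln((1+r)/(1−r)) = ½·ln(1.6667) = 0.2554.
n = ((z_{α/2} + z_β)/C)² + 3.
(2.241 + 1.645) / 0.2554 = 3.886 / 0.2554 = 15.215.
n = 15.215² + 3 = 231.51 + 3 = 234.5.
Round up.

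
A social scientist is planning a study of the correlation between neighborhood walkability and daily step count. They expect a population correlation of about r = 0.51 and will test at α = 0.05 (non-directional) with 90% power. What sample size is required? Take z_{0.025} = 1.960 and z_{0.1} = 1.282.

n = 37

Fisher's z: C = ½·ln((1+r)/(1−r)) = ½·ln(3.0816) = 0.5627.
n = ((z_{α/2} + z_β)/C)² + 3.
(1.960 + 1.282) / 0.5627 = 3.242 / 0.5627 = 5.762.
n = 5.762² + 3 = 33.19 + 3 = 36.2.
Round up.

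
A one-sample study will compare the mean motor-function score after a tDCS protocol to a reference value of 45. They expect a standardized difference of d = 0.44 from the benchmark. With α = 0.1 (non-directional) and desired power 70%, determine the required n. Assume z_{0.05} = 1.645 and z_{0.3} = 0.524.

For a one-sample test: n = ((z_{α/2} + z_β) / d)².
z_{α/2} + z_β = 1.645 + 0.524 = 2.169.
n = (2.169 / 0.44)² = 4.930² = 24.30.
Round up.

n = 25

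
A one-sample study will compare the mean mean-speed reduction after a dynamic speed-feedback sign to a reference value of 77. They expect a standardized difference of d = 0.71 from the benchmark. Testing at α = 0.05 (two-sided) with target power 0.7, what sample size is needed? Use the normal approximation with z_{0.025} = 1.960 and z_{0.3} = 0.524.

For a one-sample test: n = ((z_{α/2} + z_β) / d)².
z_{α/2} + z_β = 1.960 + 0.524 = 2.484.
n = (2.484 / 0.71)² = 3.499² = 12.24.
Round up.

n = 13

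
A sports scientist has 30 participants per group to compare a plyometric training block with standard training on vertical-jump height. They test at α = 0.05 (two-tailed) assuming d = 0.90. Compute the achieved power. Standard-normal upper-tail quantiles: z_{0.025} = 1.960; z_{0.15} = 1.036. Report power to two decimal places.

For two equal groups, power = Φ(d·√(n/2) − z_{α/2}).
d·√(n/2) = 0.90 × √(30/2) = 0.90 × 3.873 = 3.486.
z_β = 3.486 − 1.960 = 1.526.
Power = Φ(1.526) = 0.936.

power ≈ 0.94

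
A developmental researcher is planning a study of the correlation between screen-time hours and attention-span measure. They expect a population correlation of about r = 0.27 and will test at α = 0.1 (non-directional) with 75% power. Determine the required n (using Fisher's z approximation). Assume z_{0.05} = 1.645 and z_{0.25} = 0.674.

Fisher's z: C = ½·ln((1+r)/(1−r)) = ½·ln(1.7397) = 0.2769.
n = ((z_{α/2} + z_β)/C)² + 3.
(1.645 + 0.674) / 0.2769 = 2.319 / 0.2769 = 8.375.
n = 8.375² + 3 = 70.14 + 3 = 73.1.
Round up.

n = 74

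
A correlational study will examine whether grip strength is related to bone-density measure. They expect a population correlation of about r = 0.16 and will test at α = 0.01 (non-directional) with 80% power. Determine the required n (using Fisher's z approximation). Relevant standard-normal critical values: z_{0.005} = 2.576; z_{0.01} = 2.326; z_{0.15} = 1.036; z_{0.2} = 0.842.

Fisher's z: C = ½·ln((1+r)/(1−r)) = ½·ln(1.3810) = 0.1614.
n = ((z_{α/2} + z_β)/C)² + 3.
(2.576 + 0.842) / 0.1614 = 3.418 / 0.1614 = 21.177.
n = 21.177² + 3 = 448.47 + 3 = 451.5.
Round up.

n = 452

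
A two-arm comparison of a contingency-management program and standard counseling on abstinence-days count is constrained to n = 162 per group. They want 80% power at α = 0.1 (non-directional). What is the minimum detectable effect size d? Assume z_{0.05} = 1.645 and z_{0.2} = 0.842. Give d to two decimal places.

d_min ≈ 0.28

For two independent groups of n = 162 each: d_min = (z_{α/2} + z_β)·√(2/n).
z-sum = 1.645 + 0.842 = 2.487.
d_min = 2.487 × √(2/162) = 2.487 × 0.1111 = 0.276.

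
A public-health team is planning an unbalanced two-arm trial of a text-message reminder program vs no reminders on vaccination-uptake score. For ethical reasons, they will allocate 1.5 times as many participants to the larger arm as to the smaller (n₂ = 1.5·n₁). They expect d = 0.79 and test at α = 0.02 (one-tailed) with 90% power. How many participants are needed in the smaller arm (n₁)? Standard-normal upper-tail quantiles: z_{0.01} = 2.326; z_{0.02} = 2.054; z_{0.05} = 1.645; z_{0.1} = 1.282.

n₁ = 30

With allocation ratio k = n₂/n₁ = 1.5, Var(x̄₁−x̄₂) = σ²(1/n₁ + 1/(k·n₁)) = σ²·(k+1)/(k·n₁).
So n₁ = (1 + 1/k)·((z_{α} + z_β)/d)² = 1.667 × (3.336/0.79)².
n₁ = 1.667 × 17.83 = 29.7.
Round up: n₁ = 30, giving n₂ = 1.5 × 30 = 45.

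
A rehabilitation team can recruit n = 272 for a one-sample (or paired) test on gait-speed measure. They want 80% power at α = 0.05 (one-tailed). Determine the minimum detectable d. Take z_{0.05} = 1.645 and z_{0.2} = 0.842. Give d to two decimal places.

d_min ≈ 0.15

For a single sample (or paired design) of n = 272: d_min = (z_{α} + z_β)/√n.
z-sum = 1.645 + 0.842 = 2.487.
d_min = 2.487 / √272 = 2.487 / 16.492 = 0.151.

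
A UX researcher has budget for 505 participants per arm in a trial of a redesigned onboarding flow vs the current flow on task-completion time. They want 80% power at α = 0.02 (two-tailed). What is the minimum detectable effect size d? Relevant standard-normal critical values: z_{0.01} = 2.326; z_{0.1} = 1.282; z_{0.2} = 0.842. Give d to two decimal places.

d_min ≈ 0.20

For two independent groups of n = 505 each: d_min = (z_{α/2} + z_β)·√(2/n).
z-sum = 2.326 + 0.842 = 3.168.
d_min = 3.168 × √(2/505) = 3.168 × 0.0629 = 0.199.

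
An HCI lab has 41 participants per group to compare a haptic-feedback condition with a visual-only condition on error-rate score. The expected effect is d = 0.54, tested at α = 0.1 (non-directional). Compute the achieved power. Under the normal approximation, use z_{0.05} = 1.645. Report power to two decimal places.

power ≈ 0.79

For two equal groups, power = Φ(d·√(n/2) − z_{α/2}).
d·√(n/2) = 0.54 × √(41/2) = 0.54 × 4.528 = 2.445.
z_β = 2.445 − 1.645 = 0.800.
Power = Φ(0.800) = 0.788.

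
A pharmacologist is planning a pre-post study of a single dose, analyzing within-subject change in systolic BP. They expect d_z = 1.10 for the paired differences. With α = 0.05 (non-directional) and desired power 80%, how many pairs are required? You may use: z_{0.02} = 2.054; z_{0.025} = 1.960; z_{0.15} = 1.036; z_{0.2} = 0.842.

n = 7 pairs

For a paired (one-sample on differences) test: n = ((z_{α/2} + z_β) / d)².
z_{α/2} + z_β = 1.960 + 0.842 = 2.802.
n = (2.802 / 1.10)² = 2.547² = 6.49.
Round up.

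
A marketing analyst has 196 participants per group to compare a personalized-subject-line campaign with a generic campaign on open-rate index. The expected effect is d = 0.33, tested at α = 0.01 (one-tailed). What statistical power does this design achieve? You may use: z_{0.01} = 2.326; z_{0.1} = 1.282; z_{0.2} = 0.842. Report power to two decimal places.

power ≈ 0.83

For two equal groups, power = Φ(d·√(n/2) − z_{α}).
d·√(n/2) = 0.33 × √(196/2) = 0.33 × 9.899 = 3.267.
z_β = 3.267 − 2.326 = 0.941.
Power = Φ(0.941) = 0.827.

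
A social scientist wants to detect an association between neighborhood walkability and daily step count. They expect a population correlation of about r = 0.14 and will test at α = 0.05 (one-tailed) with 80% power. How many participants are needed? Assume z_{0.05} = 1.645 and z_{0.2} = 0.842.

n = 315

Fisher's z: C = ½·ln((1+r)/(1−r)) = ½·ln(1.3256) = 0.1409.
n = ((z_{α} + z_β)/C)² + 3.
(1.645 + 0.842) / 0.1409 = 2.487 / 0.1409 = 17.651.
n = 17.651² + 3 = 311.55 + 3 = 314.6.
Round up.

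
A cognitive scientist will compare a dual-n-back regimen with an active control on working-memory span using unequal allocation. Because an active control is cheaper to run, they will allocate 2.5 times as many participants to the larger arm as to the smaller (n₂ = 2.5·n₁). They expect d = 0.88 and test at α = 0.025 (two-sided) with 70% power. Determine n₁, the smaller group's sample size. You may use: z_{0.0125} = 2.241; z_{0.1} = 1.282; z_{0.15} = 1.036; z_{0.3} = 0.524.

With allocation ratio k = n₂/n₁ = 2.5, Var(x̄₁−x̄₂) = σ²(1/n₁ + 1/(k·n₁)) = σ²·(k+1)/(k·n₁).
So n₁ = (1 + 1/k)·((z_{α/2} + z_β)/d)² = 1.400 × (2.765/0.88)².
n₁ = 1.400 × 9.87 = 13.8.
Round up: n₁ = 14, giving n₂ = 2.5 × 14 = 35.

n₁ = 14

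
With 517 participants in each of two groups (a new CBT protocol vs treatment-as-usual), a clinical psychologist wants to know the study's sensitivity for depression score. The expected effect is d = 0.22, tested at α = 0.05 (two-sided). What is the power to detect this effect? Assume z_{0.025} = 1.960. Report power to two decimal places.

For two equal groups, power = Φ(d·√(n/2) − z_{α/2}).
d·√(n/2) = 0.22 × √(517/2) = 0.22 × 16.078 = 3.537.
z_β = 3.537 − 1.960 = 1.577.
Power = Φ(1.577) = 0.943.

power ≈ 0.94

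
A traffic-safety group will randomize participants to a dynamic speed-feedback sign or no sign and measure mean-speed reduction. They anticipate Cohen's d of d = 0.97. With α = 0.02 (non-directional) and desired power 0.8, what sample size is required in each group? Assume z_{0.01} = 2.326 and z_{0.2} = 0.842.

For two independent groups with equal n: n = 2·((z_{α/2} + z_β) / d)².
z_{α/2} + z_β = 2.326 + 0.842 = 3.168.
n = 2 × (3.168 / 0.97)² = 2 × 3.266² = 2 × 10.67 = 21.3.
Round up to the next whole participant.

n = 22 per group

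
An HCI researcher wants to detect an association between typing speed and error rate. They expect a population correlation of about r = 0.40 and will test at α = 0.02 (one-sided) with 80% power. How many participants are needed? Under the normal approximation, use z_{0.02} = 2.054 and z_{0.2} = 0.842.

Fisher's z: C = ½·ln((1+r)/(1−r)) = ½·ln(2.3333) = 0.4236.
n = ((z_{α} + z_β)/C)² + 3.
(2.054 + 0.842) / 0.4236 = 2.896 / 0.4236 = 6.837.
n = 6.837² + 3 = 46.74 + 3 = 49.7.
Round up.

n = 50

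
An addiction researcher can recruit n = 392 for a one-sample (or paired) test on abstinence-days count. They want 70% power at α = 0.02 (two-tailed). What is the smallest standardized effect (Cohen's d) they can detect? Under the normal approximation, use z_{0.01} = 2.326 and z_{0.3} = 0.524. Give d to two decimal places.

For a single sample (or paired design) of n = 392: d_min = (z_{α/2} + z_β)/√n.
z-sum = 2.326 + 0.524 = 2.850.
d_min = 2.850 / √392 = 2.850 / 19.799 = 0.144.

d_min ≈ 0.14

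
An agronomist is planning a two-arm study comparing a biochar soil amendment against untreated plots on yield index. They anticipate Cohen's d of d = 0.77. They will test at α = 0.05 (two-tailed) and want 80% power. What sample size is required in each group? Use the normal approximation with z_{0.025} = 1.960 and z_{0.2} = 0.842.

n = 27 per group

For two independent groups with equal n: n = 2·((z_{α/2} + z_β) / d)².
z_{α/2} + z_β = 1.960 + 0.842 = 2.802.
n = 2 × (2.802 / 0.77)² = 2 × 3.639² = 2 × 13.24 = 26.5.
Round up to the next whole participant.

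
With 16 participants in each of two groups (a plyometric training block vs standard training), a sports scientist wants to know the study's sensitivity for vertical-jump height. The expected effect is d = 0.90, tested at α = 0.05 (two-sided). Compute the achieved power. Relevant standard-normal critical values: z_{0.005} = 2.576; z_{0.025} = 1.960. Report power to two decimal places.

For two equal groups, power = Φ(d·√(n/2) − z_{α/2}).
d·√(n/2) = 0.90 × √(16/2) = 0.90 × 2.828 = 2.546.
z_β = 2.546 − 1.960 = 0.586.
Power = Φ(0.586) = 0.721.

power ≈ 0.72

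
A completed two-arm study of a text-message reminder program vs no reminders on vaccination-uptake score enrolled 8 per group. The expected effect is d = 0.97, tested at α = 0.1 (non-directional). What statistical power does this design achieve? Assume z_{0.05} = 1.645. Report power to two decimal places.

For two equal groups, power = Φ(d·√(n/2) − z_{α/2}).
d·√(n/2) = 0.97 × √(8/2) = 0.97 × 2.000 = 1.940.
z_β = 1.940 − 1.645 = 0.295.
Power = Φ(0.295) = 0.616.

power ≈ 0.62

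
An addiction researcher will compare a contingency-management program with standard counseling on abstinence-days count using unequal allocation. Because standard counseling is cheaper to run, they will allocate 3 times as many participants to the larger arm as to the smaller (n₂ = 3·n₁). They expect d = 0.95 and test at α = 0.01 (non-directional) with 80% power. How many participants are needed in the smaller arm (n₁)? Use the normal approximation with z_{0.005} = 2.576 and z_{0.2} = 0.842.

n₁ = 18

With allocation ratio k = n₂/n₁ = 3, Var(x̄₁−x̄₂) = σ²(1/n₁ + 1/(k·n₁)) = σ²·(k+1)/(k·n₁).
So n₁ = (1 + 1/k)·((z_{α/2} + z_β)/d)² = 1.333 × (3.418/0.95)².
n₁ = 1.333 × 12.94 = 17.3.
Round up: n₁ = 18, giving n₂ = 3 × 18 = 54.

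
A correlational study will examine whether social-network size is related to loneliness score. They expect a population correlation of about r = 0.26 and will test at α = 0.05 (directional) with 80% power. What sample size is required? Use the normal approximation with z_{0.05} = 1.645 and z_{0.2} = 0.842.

Fisher's z: C = ½·ln((1+r)/(1−r)) = ½·ln(1.7027) = 0.2661.
n = ((z_{α} + z_β)/C)² + 3.
(1.645 + 0.842) / 0.2661 = 2.487 / 0.2661 = 9.346.
n = 9.346² + 3 = 87.35 + 3 = 90.3.
Round up.

n = 91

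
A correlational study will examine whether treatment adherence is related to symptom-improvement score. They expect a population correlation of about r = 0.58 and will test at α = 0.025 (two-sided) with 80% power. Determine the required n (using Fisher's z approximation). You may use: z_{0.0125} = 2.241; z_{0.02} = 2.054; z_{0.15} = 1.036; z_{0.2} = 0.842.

n = 25

Fisher's z: C = ½·ln((1+r)/(1−r)) = ½·ln(3.7619) = 0.6625.
n = ((z_{α/2} + z_β)/C)² + 3.
(2.241 + 0.842) / 0.6625 = 3.083 / 0.6625 = 4.654.
n = 4.654² + 3 = 21.66 + 3 = 24.7.
Round up.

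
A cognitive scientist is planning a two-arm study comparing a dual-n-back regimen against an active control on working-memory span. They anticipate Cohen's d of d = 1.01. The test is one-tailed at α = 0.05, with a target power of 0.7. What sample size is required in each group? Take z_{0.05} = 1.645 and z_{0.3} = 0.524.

n = 10 per group

For two independent groups with equal n: n = 2·((z_{α} + z_β) / d)².
z_{α} + z_β = 1.645 + 0.524 = 2.169.
n = 2 × (2.169 / 1.01)² = 2 × 2.148² = 2 × 4.61 = 9.2.
Round up to the next whole participant.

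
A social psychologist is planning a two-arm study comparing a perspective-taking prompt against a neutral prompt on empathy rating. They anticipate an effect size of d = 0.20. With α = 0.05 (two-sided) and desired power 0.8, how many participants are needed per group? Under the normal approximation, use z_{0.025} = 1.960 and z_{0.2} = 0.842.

n = 393 per group

For two independent groups with equal n: n = 2·((z_{α/2} + z_β) / d)².
z_{α/2} + z_β = 1.960 + 0.842 = 2.802.
n = 2 × (2.802 / 0.20)² = 2 × 14.010² = 2 × 196.28 = 392.6.
Round up to the next whole participant.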